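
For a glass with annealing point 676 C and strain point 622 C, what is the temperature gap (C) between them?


Gap = T_anneal - T_strain:
  gap = 676 - 622 = 54 C

54 C


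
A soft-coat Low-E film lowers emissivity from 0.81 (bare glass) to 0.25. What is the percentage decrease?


Percentage reduction = (1 - coated/uncoated) * 100
  Ratio = 0.25 / 0.81 = 0.3086
  Reduction = (1 - 0.3086) * 100 = 69.1%

69.1%


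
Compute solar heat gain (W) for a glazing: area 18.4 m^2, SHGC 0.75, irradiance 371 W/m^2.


Solar heat gain: Q = Area * SHGC * Irradiance
  Q = 18.4 * 0.75 * 371 = 5119.8 W

5119.8 W


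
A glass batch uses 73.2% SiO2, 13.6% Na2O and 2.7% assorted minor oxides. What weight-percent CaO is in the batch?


Pieces sum to 100%:
  CaO = 100 - (SiO2 + Na2O + others)
  CaO = 100 - (73.2 + 13.6 + 2.7) = 10.5%

10.5%


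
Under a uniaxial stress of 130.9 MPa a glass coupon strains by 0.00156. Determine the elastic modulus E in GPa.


Young's modulus: E = stress / strain
  E = 130.9 MPa / 0.00156 = 83910.26 MPa
Convert to GPa: 83910.26 / 1000 = 83.91 GPa

83.91 GPa


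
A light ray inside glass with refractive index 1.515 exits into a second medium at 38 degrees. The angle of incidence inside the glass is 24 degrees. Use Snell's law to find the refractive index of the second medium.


Apply Snell's law: n1 * sin(theta1) = n2 * sin(theta2)
  n2 = n1 * sin(theta1) / sin(theta2)
  sin(24) = 0.406737
  sin(38) = 0.615661
  n2 = 1.515 * 0.406737 / 0.615661 = 1.0009

1.0009


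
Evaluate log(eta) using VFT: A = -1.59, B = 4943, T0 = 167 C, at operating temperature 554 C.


VFT equation: log(eta) = A + B / (T - T0)
  T - T0 = 554 - 167 = 387
  B / (T - T0) = 4943 / 387 = 12.773
  log(eta) = -1.59 + 12.773 = 11.183

11.183


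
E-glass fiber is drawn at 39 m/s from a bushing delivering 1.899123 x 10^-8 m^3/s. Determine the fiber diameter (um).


Cross-sectional area from continuity:
  A = Q / v = 1.899123 x 10^-8 / 39 = 4.869546 x 10^-10 m^2
Diameter from circular cross-section:
  d = sqrt(4A / pi) * 10^6 (m -> um)
  d = sqrt(4 * 4.869546 x 10^-10 / pi) * 10^6 = 24.9 um

24.9 um


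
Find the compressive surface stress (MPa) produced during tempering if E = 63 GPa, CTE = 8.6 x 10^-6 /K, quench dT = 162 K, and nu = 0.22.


Tempering stress: sigma = E * alpha * dT / (1 - nu)
  E (MPa) = 63 * 1000 = 63000
  Numerator = 63000 * (8.6 x 10^-6) * 162 = 87.7716
  Denominator = 1 - 0.22 = 0.78
  sigma = 87.7716 / 0.78 = 112.5 MPa

112.5 MPa


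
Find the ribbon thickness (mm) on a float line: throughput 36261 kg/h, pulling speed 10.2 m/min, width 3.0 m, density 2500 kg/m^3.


Ribbon cross-section from mass balance:
  Volume rate = throughput / density = 36261 / 2500 = 14.5044 m^3/h
  thickness = volume rate / (speed * 60 * width), i.e.
  thickness = throughput / (60 * speed * width * density) * 1000
  thickness = 36261 / (60 * 10.2 * 3.0 * 2500) * 1000 = 7.9 mm

7.9 mm


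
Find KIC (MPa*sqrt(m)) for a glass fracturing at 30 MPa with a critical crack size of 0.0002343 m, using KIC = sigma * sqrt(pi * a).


Fracture toughness: KIC = sigma * sqrt(pi * a)
  pi * a = pi * 0.0002343 = 0.000736075
  sqrt(pi * a) = 0.027131
  KIC = 30 * 0.027131 = 0.814 MPa*sqrt(m)

0.814 MPa*sqrt(m)


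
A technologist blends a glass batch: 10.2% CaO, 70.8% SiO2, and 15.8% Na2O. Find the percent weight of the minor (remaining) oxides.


Sum the three major oxides:
  SiO2 + Na2O + CaO = 70.8 + 15.8 + 10.2 = 96.8%
Subtract from 100%:
  Others = 100 - 96.8 = 3.2%

3.2%


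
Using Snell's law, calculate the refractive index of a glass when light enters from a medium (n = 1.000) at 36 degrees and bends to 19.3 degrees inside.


Apply Snell's law: n1 * sin(theta1) = n2 * sin(theta2)
  n2 = n1 * sin(theta1) / sin(theta2)
  sin(36) = 0.587785
  sin(19.3) = 0.330514
  n2 = 1.000 * 0.587785 / 0.330514 = 1.7784

1.7784


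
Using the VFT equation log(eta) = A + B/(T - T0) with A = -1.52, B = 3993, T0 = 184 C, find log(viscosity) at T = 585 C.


VFT equation: log(eta) = A + B / (T - T0)
  T - T0 = 585 - 184 = 401
  B / (T - T0) = 3993 / 401 = 9.958
  log(eta) = -1.52 + 9.958 = 8.438

8.438


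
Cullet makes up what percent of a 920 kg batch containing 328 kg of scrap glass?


Cullet ratio = (cullet mass / total batch mass) * 100
  Ratio = 328 / 920 * 100 = 35.65%

35.65%


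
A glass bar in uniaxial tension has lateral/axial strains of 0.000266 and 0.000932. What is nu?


Poisson's ratio: nu = lateral strain / axial strain
  nu = 0.000266 / 0.000932 = 0.2854

0.2854


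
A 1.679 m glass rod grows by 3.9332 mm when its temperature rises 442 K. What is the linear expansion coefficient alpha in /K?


Rearrange dL = alpha * L0 * dT for alpha:
  alpha = dL / (L0 * dT)
  alpha = (3.9332 / 1000) / (1.679 * 442) = 0.0000053 /K = 5.3 x 10^-6 /K

5.3 x 10^-6 /K


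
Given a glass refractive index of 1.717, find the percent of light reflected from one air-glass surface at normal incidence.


Fresnel reflectance at normal incidence:
  R = ((n - 1)/(n + 1))^2
  (n - 1)/(n + 1) = (1.717 - 1)/(1.717 + 1) = 0.263894
  R = 0.263894^2 = 0.06964
  R(%) = 0.06964 * 100 = 6.964%

6.964%


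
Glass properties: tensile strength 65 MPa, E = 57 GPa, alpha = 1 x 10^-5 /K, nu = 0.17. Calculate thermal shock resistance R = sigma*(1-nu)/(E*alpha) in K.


Thermal shock resistance: R = sigma * (1 - nu) / (E * alpha)
  Numerator = 65 * (1 - 0.17) = 53.95
  Denominator = 57 * 1000 * (1 x 10^-5) = 0.57
  R = 53.95 / 0.57 = 94.6 K

94.6 K


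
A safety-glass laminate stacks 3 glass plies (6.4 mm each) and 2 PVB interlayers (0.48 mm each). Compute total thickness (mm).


Total thickness = glass contribution + PVB contribution
  Glass: 3 * 6.4 = 19.2 mm
  PVB: 2 * 0.48 = 0.96 mm
  Total = 19.2 + 0.96 = 20.16 mm

20.16 mm


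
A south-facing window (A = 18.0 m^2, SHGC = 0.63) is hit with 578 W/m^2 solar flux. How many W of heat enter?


Solar heat gain: Q = Area * SHGC * Irradiance
  Q = 18.0 * 0.63 * 578 = 6554.5 W

6554.5 W


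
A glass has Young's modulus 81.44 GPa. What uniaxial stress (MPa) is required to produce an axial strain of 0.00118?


Rearrange E = sigma / epsilon:
  sigma = E * epsilon
  E (MPa) = 81.44 * 1000 = 81440
  sigma = 81440 * 0.00118 = 96.1 MPa

96.1 MPa


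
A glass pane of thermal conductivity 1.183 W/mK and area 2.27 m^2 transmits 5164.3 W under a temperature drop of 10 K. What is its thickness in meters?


Fourier's law: t = k * A * dT / Q
  t = 1.183 * 2.27 * 10 / 5164.3
  t = 26.8541 / 5164.3 = 0.0052 m

0.0052 m


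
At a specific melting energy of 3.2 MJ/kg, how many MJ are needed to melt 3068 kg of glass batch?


Total energy = mass * specific energy
  E = 3068 * 3.2 = 9817.6 MJ

9817.6 MJ


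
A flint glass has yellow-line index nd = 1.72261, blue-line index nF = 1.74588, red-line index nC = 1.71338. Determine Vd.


Abbe number formula: Vd = (nd - 1) / (nF - nC)
  nd - 1 = 1.72261 - 1 = 0.72261
  nF - nC = 1.74588 - 1.71338 = 0.0325
  Vd = 0.72261 / 0.0325 = 22.23

22.23


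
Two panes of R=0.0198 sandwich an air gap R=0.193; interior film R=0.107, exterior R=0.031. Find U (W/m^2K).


Total thermal resistance (series):
  R_total = R_in + R_glass + R_air + R_glass + R_out
  R_total = 0.107 + 0.0198 + 0.193 + 0.0198 + 0.031 = 0.3706 m^2K/W
U-value = 1 / R_total = 1 / 0.3706 = 2.698 W/m^2K

2.698 W/m^2K


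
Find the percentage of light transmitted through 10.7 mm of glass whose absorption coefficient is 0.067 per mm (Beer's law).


Beer-Lambert law: T = exp(-alpha * thickness)
  exponent = -0.067 * 10.7 = -0.7169
  T = exp(-0.7169) = 0.4883
  Percentage = 0.4883 * 100 = 48.83%

48.83%


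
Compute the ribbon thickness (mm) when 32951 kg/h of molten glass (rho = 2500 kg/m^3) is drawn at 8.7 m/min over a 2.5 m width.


Ribbon cross-section from mass balance:
  Volume rate = throughput / density = 32951 / 2500 = 13.1804 m^3/h
  thickness = volume rate / (speed * 60 * width), i.e.
  thickness = throughput / (60 * speed * width * density) * 1000
  thickness = 32951 / (60 * 8.7 * 2.5 * 2500) * 1000 = 10.1 mm

10.1 mm


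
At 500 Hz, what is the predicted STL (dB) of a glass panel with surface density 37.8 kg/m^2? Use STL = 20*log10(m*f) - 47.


Mass law: STL = 20 * log10(m * f) - 47
  m * f = 37.8 * 500 = 18900
  log10(18900) = 4.27646
  STL = 20 * 4.27646 - 47 = 85.5292 - 47 = 38.5 dB

38.5 dB


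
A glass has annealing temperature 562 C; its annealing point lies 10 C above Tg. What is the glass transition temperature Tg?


Rearrange T_anneal = Tg + offset for Tg:
  Tg = T_anneal - offset = 562 - 10 = 552 C

552 C


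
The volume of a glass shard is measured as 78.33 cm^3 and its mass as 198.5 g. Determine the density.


Use the definition of density:
  rho = mass / volume
  rho = 198.5 / 78.33 = 2.534 g/cm^3

2.534 g/cm^3


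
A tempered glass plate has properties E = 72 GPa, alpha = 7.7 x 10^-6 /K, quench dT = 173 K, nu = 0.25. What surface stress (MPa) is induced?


Tempering stress: sigma = E * alpha * dT / (1 - nu)
  E (MPa) = 72 * 1000 = 72000
  Numerator = 72000 * (7.7 x 10^-6) * 173 = 95.9112
  Denominator = 1 - 0.25 = 0.75
  sigma = 95.9112 / 0.75 = 127.9 MPa

127.9 MPa


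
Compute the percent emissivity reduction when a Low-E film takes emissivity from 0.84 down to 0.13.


Percentage reduction = (1 - coated/uncoated) * 100
  Ratio = 0.13 / 0.84 = 0.1548
  Reduction = (1 - 0.1548) * 100 = 84.5%

84.5%


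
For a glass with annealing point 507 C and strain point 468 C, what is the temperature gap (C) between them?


Gap = T_anneal - T_strain:
  gap = 507 - 468 = 39 C

39 C


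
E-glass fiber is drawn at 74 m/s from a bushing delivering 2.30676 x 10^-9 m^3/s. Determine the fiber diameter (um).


Cross-sectional area from continuity:
  A = Q / v = 2.30676 x 10^-9 / 74 = 3.117243 x 10^-11 m^2
Diameter from circular cross-section:
  d = sqrt(4A / pi) * 10^6 (m -> um)
  d = sqrt(4 * 3.117243 x 10^-11 / pi) * 10^6 = 6.3 um

6.3 um


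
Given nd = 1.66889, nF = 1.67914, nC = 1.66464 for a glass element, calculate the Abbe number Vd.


Abbe number formula: Vd = (nd - 1) / (nF - nC)
  nd - 1 = 1.66889 - 1 = 0.66889
  nF - nC = 1.67914 - 1.66464 = 0.0145
  Vd = 0.66889 / 0.0145 = 46.13

46.13


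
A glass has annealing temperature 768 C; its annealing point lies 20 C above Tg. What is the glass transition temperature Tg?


Rearrange T_anneal = Tg + offset for Tg:
  Tg = T_anneal - offset = 768 - 20 = 748 C

748 C


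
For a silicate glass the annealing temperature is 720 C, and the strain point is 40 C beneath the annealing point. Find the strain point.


Strain point = annealing point - difference:
  T_strain = 720 - 40 = 680 C

680 C


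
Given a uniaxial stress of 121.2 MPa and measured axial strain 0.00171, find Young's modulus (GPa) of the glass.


Young's modulus: E = stress / strain
  E = 121.2 MPa / 0.00171 = 70877.19 MPa
Convert to GPa: 70877.19 / 1000 = 70.88 GPa

70.88 GPa


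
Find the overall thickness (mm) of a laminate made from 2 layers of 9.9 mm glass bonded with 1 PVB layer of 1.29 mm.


Total thickness = glass contribution + PVB contribution
  Glass: 2 * 9.9 = 19.8 mm
  PVB: 1 * 1.29 = 1.29 mm
  Total = 19.8 + 1.29 = 21.09 mm

21.09 mm


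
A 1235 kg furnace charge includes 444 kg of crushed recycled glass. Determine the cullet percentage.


Cullet ratio = (cullet mass / total batch mass) * 100
  Ratio = 444 / 1235 * 100 = 35.95%

35.95%


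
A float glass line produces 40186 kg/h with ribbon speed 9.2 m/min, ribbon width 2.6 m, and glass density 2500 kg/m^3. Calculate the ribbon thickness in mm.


Ribbon cross-section from mass balance:
  Volume rate = throughput / density = 40186 / 2500 = 16.0744 m^3/h
  thickness = volume rate / (speed * 60 * width), i.e.
  thickness = throughput / (60 * speed * width * density) * 1000
  thickness = 40186 / (60 * 9.2 * 2.6 * 2500) * 1000 = 11.2 mm

11.2 mm


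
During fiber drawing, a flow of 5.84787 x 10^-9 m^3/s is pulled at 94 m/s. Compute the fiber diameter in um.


Cross-sectional area from continuity:
  A = Q / v = 5.84787 x 10^-9 / 94 = 6.221138 x 10^-11 m^2
Diameter from circular cross-section:
  d = sqrt(4A / pi) * 10^6 (m -> um)
  d = sqrt(4 * 6.221138 x 10^-11 / pi) * 10^6 = 8.9 um

8.9 um


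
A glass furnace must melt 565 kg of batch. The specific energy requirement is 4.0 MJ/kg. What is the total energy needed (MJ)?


Total energy = mass * specific energy
  E = 565 * 4.0 = 2260 MJ

2260 MJ


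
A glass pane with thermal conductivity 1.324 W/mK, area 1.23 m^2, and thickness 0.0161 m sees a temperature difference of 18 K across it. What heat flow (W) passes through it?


Fourier's law: Q = k * A * dT / t
  Q = 1.324 * 1.23 * 18 / 0.0161
  Q = 29.31336 / 0.0161 = 1820.7 W

1820.7 W


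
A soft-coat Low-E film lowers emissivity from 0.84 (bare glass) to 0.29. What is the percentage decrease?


Percentage reduction = (1 - coated/uncoated) * 100
  Ratio = 0.29 / 0.84 = 0.3452
  Reduction = (1 - 0.3452) * 100 = 65.5%

65.5%


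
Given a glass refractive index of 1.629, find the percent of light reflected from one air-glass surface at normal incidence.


Fresnel reflectance at normal incidence:
  R = ((n - 1)/(n + 1))^2
  (n - 1)/(n + 1) = (1.629 - 1)/(1.629 + 1) = 0.239254
  R = 0.239254^2 = 0.0572425
  R(%) = 0.0572425 * 100 = 5.724%

5.724%


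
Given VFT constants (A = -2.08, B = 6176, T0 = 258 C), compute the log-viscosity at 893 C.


VFT equation: log(eta) = A + B / (T - T0)
  T - T0 = 893 - 258 = 635
  B / (T - T0) = 6176 / 635 = 9.726
  log(eta) = -2.08 + 9.726 = 7.646

7.646


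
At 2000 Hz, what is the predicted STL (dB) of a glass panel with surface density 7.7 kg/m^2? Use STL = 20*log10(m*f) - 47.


Mass law: STL = 20 * log10(m * f) - 47
  m * f = 7.7 * 2000 = 15400
  log10(15400) = 4.18752
  STL = 20 * 4.18752 - 47 = 83.7504 - 47 = 36.8 dB

36.8 dB


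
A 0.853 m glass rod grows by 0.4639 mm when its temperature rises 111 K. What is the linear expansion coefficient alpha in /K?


Rearrange dL = alpha * L0 * dT for alpha:
  alpha = dL / (L0 * dT)
  alpha = (0.4639 / 1000) / (0.853 * 111) = 0.0000049 /K = 4.9 x 10^-6 /K

4.9 x 10^-6 /K


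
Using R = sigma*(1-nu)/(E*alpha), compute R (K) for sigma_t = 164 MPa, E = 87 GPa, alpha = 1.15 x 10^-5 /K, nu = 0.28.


Thermal shock resistance: R = sigma * (1 - nu) / (E * alpha)
  Numerator = 164 * (1 - 0.28) = 118.08
  Denominator = 87 * 1000 * (1.15 x 10^-5) = 1.0005
  R = 118.08 / 1.0005 = 118.0 K

118.0 K


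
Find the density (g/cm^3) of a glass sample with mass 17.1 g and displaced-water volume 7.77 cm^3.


Use the definition of density:
  rho = mass / volume
  rho = 17.1 / 7.77 = 2.201 g/cm^3

2.201 g/cm^3


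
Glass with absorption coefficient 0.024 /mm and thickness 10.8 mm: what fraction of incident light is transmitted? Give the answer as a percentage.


Beer-Lambert law: T = exp(-alpha * thickness)
  exponent = -0.024 * 10.8 = -0.2592
  T = exp(-0.2592) = 0.7717
  Percentage = 0.7717 * 100 = 77.17%

77.17%


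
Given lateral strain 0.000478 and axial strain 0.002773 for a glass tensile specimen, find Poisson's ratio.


Poisson's ratio: nu = lateral strain / axial strain
  nu = 0.000478 / 0.002773 = 0.1724

0.1724


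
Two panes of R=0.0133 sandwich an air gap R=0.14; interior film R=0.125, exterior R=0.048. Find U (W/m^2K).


Total thermal resistance (series):
  R_total = R_in + R_glass + R_air + R_glass + R_out
  R_total = 0.125 + 0.0133 + 0.14 + 0.0133 + 0.048 = 0.3396 m^2K/W
U-value = 1 / R_total = 1 / 0.3396 = 2.945 W/m^2K

2.945 W/m^2K


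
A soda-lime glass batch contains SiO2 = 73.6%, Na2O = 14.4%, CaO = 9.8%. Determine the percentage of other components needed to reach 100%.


Sum the three major oxides:
  SiO2 + Na2O + CaO = 73.6 + 14.4 + 9.8 = 97.8%
Subtract from 100%:
  Others = 100 - 97.8 = 2.2%

2.2%


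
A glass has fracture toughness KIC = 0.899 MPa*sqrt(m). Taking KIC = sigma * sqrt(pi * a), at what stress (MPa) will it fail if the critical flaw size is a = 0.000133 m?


Rearrange KIC = sigma * sqrt(pi * a):
  sigma = KIC / sqrt(pi * a)
  sqrt(pi * 0.000133) = 0.020441
  sigma = 0.899 / 0.020441 = 43.98 MPa

43.98 MPa


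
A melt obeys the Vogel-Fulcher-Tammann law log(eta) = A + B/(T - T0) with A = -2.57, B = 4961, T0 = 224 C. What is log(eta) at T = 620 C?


VFT equation: log(eta) = A + B / (T - T0)
  T - T0 = 620 - 224 = 396
  B / (T - T0) = 4961 / 396 = 12.528
  log(eta) = -2.57 + 12.528 = 9.958

9.958


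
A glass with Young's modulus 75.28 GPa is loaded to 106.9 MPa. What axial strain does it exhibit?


Rearrange E = sigma / epsilon:
  epsilon = sigma / E
  E (MPa) = 75.28 * 1000 = 75280
  epsilon = 106.9 / 75280 = 0.00142

0.00142


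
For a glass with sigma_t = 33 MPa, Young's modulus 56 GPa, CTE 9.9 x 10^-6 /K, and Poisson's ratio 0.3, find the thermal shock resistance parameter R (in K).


Thermal shock resistance: R = sigma * (1 - nu) / (E * alpha)
  Numerator = 33 * (1 - 0.3) = 23.1
  Denominator = 56 * 1000 * (9.9 x 10^-6) = 0.5544
  R = 23.1 / 0.5544 = 41.7 K

41.7 K


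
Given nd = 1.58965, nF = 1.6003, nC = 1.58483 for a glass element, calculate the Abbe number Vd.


Abbe number formula: Vd = (nd - 1) / (nF - nC)
  nd - 1 = 1.58965 - 1 = 0.58965
  nF - nC = 1.6003 - 1.58483 = 0.01547
  Vd = 0.58965 / 0.01547 = 38.12

38.12


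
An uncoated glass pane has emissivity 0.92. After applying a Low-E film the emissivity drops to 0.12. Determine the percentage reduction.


Percentage reduction = (1 - coated/uncoated) * 100
  Ratio = 0.12 / 0.92 = 0.1304
  Reduction = (1 - 0.1304) * 100 = 87.0%

87.0%


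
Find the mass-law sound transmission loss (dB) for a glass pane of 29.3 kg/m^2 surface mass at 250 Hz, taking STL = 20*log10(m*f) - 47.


Mass law: STL = 20 * log10(m * f) - 47
  m * f = 29.3 * 250 = 7325
  log10(7325) = 3.86481
  STL = 20 * 3.86481 - 47 = 77.2962 - 47 = 30.3 dB

30.3 dB


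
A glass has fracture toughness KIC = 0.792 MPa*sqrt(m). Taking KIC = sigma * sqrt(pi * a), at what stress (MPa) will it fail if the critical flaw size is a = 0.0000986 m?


Rearrange KIC = sigma * sqrt(pi * a):
  sigma = KIC / sqrt(pi * a)
  sqrt(pi * 0.0000986) = 0.0176
  sigma = 0.792 / 0.0176 = 45.0 MPa

45.0 MPa


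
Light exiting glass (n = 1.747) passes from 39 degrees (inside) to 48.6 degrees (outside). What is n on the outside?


Apply Snell's law: n1 * sin(theta1) = n2 * sin(theta2)
  n2 = n1 * sin(theta1) / sin(theta2)
  sin(39) = 0.62932
  sin(48.6) = 0.750111
  n2 = 1.747 * 0.62932 / 0.750111 = 1.4657

1.4657


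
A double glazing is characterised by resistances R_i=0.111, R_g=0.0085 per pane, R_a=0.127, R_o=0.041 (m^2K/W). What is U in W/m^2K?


Total thermal resistance (series):
  R_total = R_in + R_glass + R_air + R_glass + R_out
  R_total = 0.111 + 0.0085 + 0.127 + 0.0085 + 0.041 = 0.296 m^2K/W
U-value = 1 / R_total = 1 / 0.296 = 3.378 W/m^2K

3.378 W/m^2K


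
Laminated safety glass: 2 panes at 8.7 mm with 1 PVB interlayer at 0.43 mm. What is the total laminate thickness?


Total thickness = glass contribution + PVB contribution
  Glass: 2 * 8.7 = 17.4 mm
  PVB: 1 * 0.43 = 0.43 mm
  Total = 17.4 + 0.43 = 17.83 mm

17.83 mm


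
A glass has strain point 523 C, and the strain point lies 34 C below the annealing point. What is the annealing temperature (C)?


T_anneal = T_strain + gap:
  T_anneal = 523 + 34 = 557 C

557 C


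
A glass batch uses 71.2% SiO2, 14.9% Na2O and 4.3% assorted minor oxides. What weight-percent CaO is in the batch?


Pieces sum to 100%:
  CaO = 100 - (SiO2 + Na2O + others)
  CaO = 100 - (71.2 + 14.9 + 4.3) = 9.6%

9.6%


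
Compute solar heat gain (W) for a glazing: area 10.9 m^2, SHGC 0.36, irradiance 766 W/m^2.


Solar heat gain: Q = Area * SHGC * Irradiance
  Q = 10.9 * 0.36 * 766 = 3005.8 W

3005.8 W


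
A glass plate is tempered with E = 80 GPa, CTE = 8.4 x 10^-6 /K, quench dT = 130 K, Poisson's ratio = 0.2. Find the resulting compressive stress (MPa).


Tempering stress: sigma = E * alpha * dT / (1 - nu)
  E (MPa) = 80 * 1000 = 80000
  Numerator = 80000 * (8.4 x 10^-6) * 130 = 87.36
  Denominator = 1 - 0.2 = 0.8
  sigma = 87.36 / 0.8 = 109.2 MPa

109.2 MPa


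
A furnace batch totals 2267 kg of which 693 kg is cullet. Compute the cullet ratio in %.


Cullet ratio = (cullet mass / total batch mass) * 100
  Ratio = 693 / 2267 * 100 = 30.57%

30.57%


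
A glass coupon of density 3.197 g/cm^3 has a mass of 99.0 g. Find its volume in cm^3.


Rearrange rho = m / V:
  V = m / rho
  V = 99.0 / 3.197 = 30.967 cm^3

30.967 cm^3


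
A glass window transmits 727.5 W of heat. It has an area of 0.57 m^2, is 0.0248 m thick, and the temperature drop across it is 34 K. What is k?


Fourier's law rearranged: k = Q * t / (A * dT)
  Numerator = 727.5 * 0.0248 = 18.042
  Denominator = 0.57 * 34 = 19.38
  k = 18.042 / 19.38 = 0.931 W/mK

0.931 W/mK


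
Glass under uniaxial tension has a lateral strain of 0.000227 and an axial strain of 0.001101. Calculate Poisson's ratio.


Poisson's ratio: nu = lateral strain / axial strain
  nu = 0.000227 / 0.001101 = 0.2062

0.2062


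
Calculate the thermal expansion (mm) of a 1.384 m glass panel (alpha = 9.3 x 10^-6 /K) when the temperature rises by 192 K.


Thermal expansion formula: dL = alpha * L0 * dT
  dL = (9.3 x 10^-6) * 1.384 * 192 = 0.00247127 m
Convert to mm: 0.00247127 * 1000 = 2.4713 mm

2.4713 mm


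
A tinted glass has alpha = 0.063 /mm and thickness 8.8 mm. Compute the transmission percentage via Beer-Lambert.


Beer-Lambert law: T = exp(-alpha * thickness)
  exponent = -0.063 * 8.8 = -0.5544
  T = exp(-0.5544) = 0.5744
  Percentage = 0.5744 * 100 = 57.44%

57.44%


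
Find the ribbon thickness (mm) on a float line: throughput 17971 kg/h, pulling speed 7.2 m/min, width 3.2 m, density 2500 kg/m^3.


Ribbon cross-section from mass balance:
  Volume rate = throughput / density = 17971 / 2500 = 7.1884 m^3/h
  thickness = volume rate / (speed * 60 * width), i.e.
  thickness = throughput / (60 * speed * width * density) * 1000
  thickness = 17971 / (60 * 7.2 * 3.2 * 2500) * 1000 = 5.2 mm

5.2 mm


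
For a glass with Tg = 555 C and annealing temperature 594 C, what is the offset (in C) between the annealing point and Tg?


Offset = T_anneal - Tg:
  offset = 594 - 555 = 39 C

39 C


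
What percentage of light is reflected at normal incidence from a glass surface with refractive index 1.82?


Fresnel reflectance at normal incidence:
  R = ((n - 1)/(n + 1))^2
  (n - 1)/(n + 1) = (1.82 - 1)/(1.82 + 1) = 0.29078
  R = 0.29078^2 = 0.084553
  R(%) = 0.084553 * 100 = 8.455%

8.455%


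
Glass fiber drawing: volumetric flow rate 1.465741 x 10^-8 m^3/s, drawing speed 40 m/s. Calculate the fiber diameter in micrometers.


Cross-sectional area from continuity:
  A = Q / v = 1.465741 x 10^-8 / 40 = 3.664353 x 10^-10 m^2
Diameter from circular cross-section:
  d = sqrt(4A / pi) * 10^6 (m -> um)
  d = sqrt(4 * 3.664353 x 10^-10 / pi) * 10^6 = 21.6 um

21.6 um


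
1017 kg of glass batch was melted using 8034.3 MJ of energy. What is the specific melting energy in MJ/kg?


Rearrange E = m * s for s:
  s = E / m
  s = 8034.3 / 1017 = 7.9 MJ/kg

7.9 MJ/kg


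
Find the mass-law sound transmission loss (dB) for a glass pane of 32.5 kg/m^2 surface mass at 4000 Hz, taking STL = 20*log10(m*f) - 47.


Mass law: STL = 20 * log10(m * f) - 47
  m * f = 32.5 * 4000 = 130000
  log10(130000) = 5.11394
  STL = 20 * 5.11394 - 47 = 102.2788 - 47 = 55.3 dB

55.3 dB


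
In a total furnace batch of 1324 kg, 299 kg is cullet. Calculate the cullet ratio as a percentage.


Cullet ratio = (cullet mass / total batch mass) * 100
  Ratio = 299 / 1324 * 100 = 22.58%

22.58%


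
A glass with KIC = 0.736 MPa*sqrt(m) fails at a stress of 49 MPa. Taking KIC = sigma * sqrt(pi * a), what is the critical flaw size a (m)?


Rearrange KIC = sigma * sqrt(pi * a):
  sqrt(pi * a) = KIC / sigma
  sqrt(pi * a) = 0.736 / 49 = 0.01502
  a = (KIC / sigma)^2 / pi
  a = 0.01502^2 / pi = 0.0000718 m

0.0000718 m


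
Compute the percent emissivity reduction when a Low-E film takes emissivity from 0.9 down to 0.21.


Percentage reduction = (1 - coated/uncoated) * 100
  Ratio = 0.21 / 0.9 = 0.2333
  Reduction = (1 - 0.2333) * 100 = 76.7%

76.7%


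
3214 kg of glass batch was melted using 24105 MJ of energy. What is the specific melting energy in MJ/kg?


Rearrange E = m * s for s:
  s = E / m
  s = 24105 / 3214 = 7.5 MJ/kg

7.5 MJ/kg


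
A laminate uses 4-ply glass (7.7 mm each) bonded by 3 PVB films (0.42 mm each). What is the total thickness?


Total thickness = glass contribution + PVB contribution
  Glass: 4 * 7.7 = 30.8 mm
  PVB: 3 * 0.42 = 1.26 mm
  Total = 30.8 + 1.26 = 32.06 mm

32.06 mm


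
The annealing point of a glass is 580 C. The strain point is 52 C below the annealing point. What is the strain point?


Strain point = annealing point - difference:
  T_strain = 580 - 52 = 528 C

528 C


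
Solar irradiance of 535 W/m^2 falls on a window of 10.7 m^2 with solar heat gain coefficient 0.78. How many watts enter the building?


Solar heat gain: Q = Area * SHGC * Irradiance
  Q = 10.7 * 0.78 * 535 = 4465.1 W

4465.1 W


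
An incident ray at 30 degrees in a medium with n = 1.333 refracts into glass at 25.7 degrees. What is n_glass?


Apply Snell's law: n1 * sin(theta1) = n2 * sin(theta2)
  n2 = n1 * sin(theta1) / sin(theta2)
  sin(30) = 0.5
  sin(25.7) = 0.433659
  n2 = 1.333 * 0.5 / 0.433659 = 1.5369

1.5369


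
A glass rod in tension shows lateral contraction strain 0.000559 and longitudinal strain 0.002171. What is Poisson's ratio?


Poisson's ratio: nu = lateral strain / axial strain
  nu = 0.000559 / 0.002171 = 0.2575

0.2575


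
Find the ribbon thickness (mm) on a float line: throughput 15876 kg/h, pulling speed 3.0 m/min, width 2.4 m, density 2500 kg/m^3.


Ribbon cross-section from mass balance:
  Volume rate = throughput / density = 15876 / 2500 = 6.3504 m^3/h
  thickness = volume rate / (speed * 60 * width), i.e.
  thickness = throughput / (60 * speed * width * density) * 1000
  thickness = 15876 / (60 * 3.0 * 2.4 * 2500) * 1000 = 14.7 mm

14.7 mm


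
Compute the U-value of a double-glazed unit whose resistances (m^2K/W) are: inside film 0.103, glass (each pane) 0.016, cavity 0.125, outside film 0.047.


Total thermal resistance (series):
  R_total = R_in + R_glass + R_air + R_glass + R_out
  R_total = 0.103 + 0.016 + 0.125 + 0.016 + 0.047 = 0.307 m^2K/W
U-value = 1 / R_total = 1 / 0.307 = 3.257 W/m^2K

3.257 W/m^2K


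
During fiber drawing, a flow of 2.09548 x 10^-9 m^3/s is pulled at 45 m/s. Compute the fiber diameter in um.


Cross-sectional area from continuity:
  A = Q / v = 2.09548 x 10^-9 / 45 = 4.656622 x 10^-11 m^2
Diameter from circular cross-section:
  d = sqrt(4A / pi) * 10^6 (m -> um)
  d = sqrt(4 * 4.656622 x 10^-11 / pi) * 10^6 = 7.7 um

7.7 um


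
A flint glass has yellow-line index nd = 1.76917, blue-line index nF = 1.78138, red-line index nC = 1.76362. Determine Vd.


Abbe number formula: Vd = (nd - 1) / (nF - nC)
  nd - 1 = 1.76917 - 1 = 0.76917
  nF - nC = 1.78138 - 1.76362 = 0.01776
  Vd = 0.76917 / 0.01776 = 43.31

43.31


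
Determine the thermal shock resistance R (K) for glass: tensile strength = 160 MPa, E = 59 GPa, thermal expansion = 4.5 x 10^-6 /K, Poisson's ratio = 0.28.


Thermal shock resistance: R = sigma * (1 - nu) / (E * alpha)
  Numerator = 160 * (1 - 0.28) = 115.2
  Denominator = 59 * 1000 * (4.5 x 10^-6) = 0.2655
  R = 115.2 / 0.2655 = 433.9 K

433.9 K


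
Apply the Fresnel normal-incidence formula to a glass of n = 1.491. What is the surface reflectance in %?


Fresnel reflectance at normal incidence:
  R = ((n - 1)/(n + 1))^2
  (n - 1)/(n + 1) = (1.491 - 1)/(1.491 + 1) = 0.19711
  R = 0.19711^2 = 0.0388524
  R(%) = 0.0388524 * 100 = 3.885%

3.885%


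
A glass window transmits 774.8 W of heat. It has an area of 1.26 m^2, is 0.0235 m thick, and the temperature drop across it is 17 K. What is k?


Fourier's law rearranged: k = Q * t / (A * dT)
  Numerator = 774.8 * 0.0235 = 18.2078
  Denominator = 1.26 * 17 = 21.42
  k = 18.2078 / 21.42 = 0.85 W/mK

0.85 W/mK


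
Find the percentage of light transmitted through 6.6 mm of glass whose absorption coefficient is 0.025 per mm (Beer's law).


Beer-Lambert law: T = exp(-alpha * thickness)
  exponent = -0.025 * 6.6 = -0.165
  T = exp(-0.165) = 0.8479
  Percentage = 0.8479 * 100 = 84.79%

84.79%


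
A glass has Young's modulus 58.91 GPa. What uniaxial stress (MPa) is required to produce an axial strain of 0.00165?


Rearrange E = sigma / epsilon:
  sigma = E * epsilon
  E (MPa) = 58.91 * 1000 = 58910
  sigma = 58910 * 0.00165 = 97.2 MPa

97.2 MPa


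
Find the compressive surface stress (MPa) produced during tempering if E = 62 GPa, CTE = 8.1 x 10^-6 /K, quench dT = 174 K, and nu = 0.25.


Tempering stress: sigma = E * alpha * dT / (1 - nu)
  E (MPa) = 62 * 1000 = 62000
  Numerator = 62000 * (8.1 x 10^-6) * 174 = 87.3828
  Denominator = 1 - 0.25 = 0.75
  sigma = 87.3828 / 0.75 = 116.5 MPa

116.5 MPa


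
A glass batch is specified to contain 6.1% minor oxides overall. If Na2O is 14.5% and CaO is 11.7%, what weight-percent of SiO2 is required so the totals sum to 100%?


Known pieces sum to 100%:
  SiO2 = 100 - (others + Na2O + CaO)
  SiO2 = 100 - (6.1 + 14.5 + 11.7) = 67.7%

67.7%


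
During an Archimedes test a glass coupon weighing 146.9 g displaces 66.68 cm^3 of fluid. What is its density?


Use the definition of density:
  rho = mass / volume
  rho = 146.9 / 66.68 = 2.203 g/cm^3

2.203 g/cm^3


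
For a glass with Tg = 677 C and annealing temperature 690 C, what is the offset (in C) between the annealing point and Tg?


Offset = T_anneal - Tg:
  offset = 690 - 677 = 13 C

13 C


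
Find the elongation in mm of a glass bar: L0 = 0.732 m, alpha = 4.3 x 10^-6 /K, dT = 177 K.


Thermal expansion formula: dL = alpha * L0 * dT
  dL = (4.3 x 10^-6) * 0.732 * 177 = 0.00055713 m
Convert to mm: 0.00055713 * 1000 = 0.5571 mm

0.5571 mm


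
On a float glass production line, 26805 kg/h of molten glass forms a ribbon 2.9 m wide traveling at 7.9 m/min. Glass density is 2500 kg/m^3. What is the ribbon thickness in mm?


Ribbon cross-section from mass balance:
  Volume rate = throughput / density = 26805 / 2500 = 10.722 m^3/h
  thickness = volume rate / (speed * 60 * width), i.e.
  thickness = throughput / (60 * speed * width * density) * 1000
  thickness = 26805 / (60 * 7.9 * 2.9 * 2500) * 1000 = 7.8 mm

7.8 mm


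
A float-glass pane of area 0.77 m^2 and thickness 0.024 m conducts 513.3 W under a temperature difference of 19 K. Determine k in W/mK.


Fourier's law rearranged: k = Q * t / (A * dT)
  Numerator = 513.3 * 0.024 = 12.3192
  Denominator = 0.77 * 19 = 14.63
  k = 12.3192 / 14.63 = 0.842 W/mK

0.842 W/mK


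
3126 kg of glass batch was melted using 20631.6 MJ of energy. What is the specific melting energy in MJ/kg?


Rearrange E = m * s for s:
  s = E / m
  s = 20631.6 / 3126 = 6.6 MJ/kg

6.6 MJ/kg


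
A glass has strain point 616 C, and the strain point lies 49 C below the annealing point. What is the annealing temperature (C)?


T_anneal = T_strain + gap:
  T_anneal = 616 + 49 = 665 C

665 C


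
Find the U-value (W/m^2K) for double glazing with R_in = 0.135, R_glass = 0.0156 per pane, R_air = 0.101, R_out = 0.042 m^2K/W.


Total thermal resistance (series):
  R_total = R_in + R_glass + R_air + R_glass + R_out
  R_total = 0.135 + 0.0156 + 0.101 + 0.0156 + 0.042 = 0.3092 m^2K/W
U-value = 1 / R_total = 1 / 0.3092 = 3.234 W/m^2K

3.234 W/m^2K


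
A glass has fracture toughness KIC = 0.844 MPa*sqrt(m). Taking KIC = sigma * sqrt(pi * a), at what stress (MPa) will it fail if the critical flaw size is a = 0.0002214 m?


Rearrange KIC = sigma * sqrt(pi * a):
  sigma = KIC / sqrt(pi * a)
  sqrt(pi * 0.0002214) = 0.026373
  sigma = 0.844 / 0.026373 = 32.0 MPa

32.0 MPa


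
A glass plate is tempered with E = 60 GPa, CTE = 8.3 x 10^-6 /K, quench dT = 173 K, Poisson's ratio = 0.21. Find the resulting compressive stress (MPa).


Tempering stress: sigma = E * alpha * dT / (1 - nu)
  E (MPa) = 60 * 1000 = 60000
  Numerator = 60000 * (8.3 x 10^-6) * 173 = 86.154
  Denominator = 1 - 0.21 = 0.79
  sigma = 86.154 / 0.79 = 109.1 MPa

109.1 MPa


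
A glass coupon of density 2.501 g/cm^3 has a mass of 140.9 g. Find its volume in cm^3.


Rearrange rho = m / V:
  V = m / rho
  V = 140.9 / 2.501 = 56.337 cm^3

56.337 cm^3


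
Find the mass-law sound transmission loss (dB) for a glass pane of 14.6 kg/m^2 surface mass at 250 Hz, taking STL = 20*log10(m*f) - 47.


Mass law: STL = 20 * log10(m * f) - 47
  m * f = 14.6 * 250 = 3650
  log10(3650) = 3.56229
  STL = 20 * 3.56229 - 47 = 71.2458 - 47 = 24.2 dB

24.2 dB


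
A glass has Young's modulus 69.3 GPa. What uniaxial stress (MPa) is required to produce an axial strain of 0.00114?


Rearrange E = sigma / epsilon:
  sigma = E * epsilon
  E (MPa) = 69.3 * 1000 = 69300
  sigma = 69300 * 0.00114 = 79.0 MPa

79.0 MPa


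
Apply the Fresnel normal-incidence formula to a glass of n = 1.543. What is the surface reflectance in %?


Fresnel reflectance at normal incidence:
  R = ((n - 1)/(n + 1))^2
  (n - 1)/(n + 1) = (1.543 - 1)/(1.543 + 1) = 0.213527
  R = 0.213527^2 = 0.0455938
  R(%) = 0.0455938 * 100 = 4.559%

4.559%


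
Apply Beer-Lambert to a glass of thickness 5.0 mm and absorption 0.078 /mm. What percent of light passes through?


Beer-Lambert law: T = exp(-alpha * thickness)
  exponent = -0.078 * 5.0 = -0.39
  T = exp(-0.39) = 0.6771
  Percentage = 0.6771 * 100 = 67.71%

67.71%


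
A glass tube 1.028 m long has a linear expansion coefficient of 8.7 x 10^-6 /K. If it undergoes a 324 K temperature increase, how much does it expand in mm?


Thermal expansion formula: dL = alpha * L0 * dT
  dL = (8.7 x 10^-6) * 1.028 * 324 = 0.00289773 m
Convert to mm: 0.00289773 * 1000 = 2.8977 mm

2.8977 mm


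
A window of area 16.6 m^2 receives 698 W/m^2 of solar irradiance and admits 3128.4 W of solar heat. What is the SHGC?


Rearrange Q = Area * SHGC * Irradiance:
  SHGC = Q / (Area * Irradiance)
  SHGC = 3128.4 / (16.6 * 698) = 0.27

0.27


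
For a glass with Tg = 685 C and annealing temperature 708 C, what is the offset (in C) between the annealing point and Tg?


Offset = T_anneal - Tg:
  offset = 708 - 685 = 23 C

23 C


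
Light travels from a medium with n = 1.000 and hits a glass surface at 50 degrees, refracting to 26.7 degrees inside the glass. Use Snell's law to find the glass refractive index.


Apply Snell's law: n1 * sin(theta1) = n2 * sin(theta2)
  n2 = n1 * sin(theta1) / sin(theta2)
  sin(50) = 0.766044
  sin(26.7) = 0.449319
  n2 = 1.000 * 0.766044 / 0.449319 = 1.7049

1.7049


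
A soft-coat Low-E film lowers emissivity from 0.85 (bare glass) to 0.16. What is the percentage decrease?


Percentage reduction = (1 - coated/uncoated) * 100
  Ratio = 0.16 / 0.85 = 0.1882
  Reduction = (1 - 0.1882) * 100 = 81.2%

81.2%


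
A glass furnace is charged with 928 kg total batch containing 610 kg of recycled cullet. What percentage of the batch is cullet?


Cullet ratio = (cullet mass / total batch mass) * 100
  Ratio = 610 / 928 * 100 = 65.73%

65.73%


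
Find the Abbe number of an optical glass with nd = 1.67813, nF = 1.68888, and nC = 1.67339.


Abbe number formula: Vd = (nd - 1) / (nF - nC)
  nd - 1 = 1.67813 - 1 = 0.67813
  nF - nC = 1.68888 - 1.67339 = 0.01549
  Vd = 0.67813 / 0.01549 = 43.78

43.78


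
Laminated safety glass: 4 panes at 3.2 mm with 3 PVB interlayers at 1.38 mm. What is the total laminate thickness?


Total thickness = glass contribution + PVB contribution
  Glass: 4 * 3.2 = 12.8 mm
  PVB: 3 * 1.38 = 4.14 mm
  Total = 12.8 + 4.14 = 16.94 mm

16.94 mm


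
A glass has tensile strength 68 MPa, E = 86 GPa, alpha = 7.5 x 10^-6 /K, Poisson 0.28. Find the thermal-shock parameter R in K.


Thermal shock resistance: R = sigma * (1 - nu) / (E * alpha)
  Numerator = 68 * (1 - 0.28) = 48.96
  Denominator = 86 * 1000 * (7.5 x 10^-6) = 0.645
  R = 48.96 / 0.645 = 75.9 K

75.9 K


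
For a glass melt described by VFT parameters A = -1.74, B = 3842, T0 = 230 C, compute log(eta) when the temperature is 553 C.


VFT equation: log(eta) = A + B / (T - T0)
  T - T0 = 553 - 230 = 323
  B / (T - T0) = 3842 / 323 = 11.895
  log(eta) = -1.74 + 11.895 = 10.155

10.155


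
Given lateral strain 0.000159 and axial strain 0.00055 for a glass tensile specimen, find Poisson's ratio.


Poisson's ratio: nu = lateral strain / axial strain
  nu = 0.000159 / 0.00055 = 0.2891

0.2891


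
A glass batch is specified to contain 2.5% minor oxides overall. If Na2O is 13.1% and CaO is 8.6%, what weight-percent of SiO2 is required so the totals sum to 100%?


Known pieces sum to 100%:
  SiO2 = 100 - (others + Na2O + CaO)
  SiO2 = 100 - (2.5 + 13.1 + 8.6) = 75.8%

75.8%


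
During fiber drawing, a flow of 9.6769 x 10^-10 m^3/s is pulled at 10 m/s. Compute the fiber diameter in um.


Cross-sectional area from continuity:
  A = Q / v = 9.6769 x 10^-10 / 10 = 9.6769 x 10^-11 m^2
Diameter from circular cross-section:
  d = sqrt(4A / pi) * 10^6 (m -> um)
  d = sqrt(4 * 9.6769 x 10^-11 / pi) * 10^6 = 11.1 um

11.1 um


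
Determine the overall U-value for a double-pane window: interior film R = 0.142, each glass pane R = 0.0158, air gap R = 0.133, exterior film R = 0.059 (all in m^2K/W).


Total thermal resistance (series):
  R_total = R_in + R_glass + R_air + R_glass + R_out
  R_total = 0.142 + 0.0158 + 0.133 + 0.0158 + 0.059 = 0.3656 m^2K/W
U-value = 1 / R_total = 1 / 0.3656 = 2.735 W/m^2K

2.735 W/m^2K


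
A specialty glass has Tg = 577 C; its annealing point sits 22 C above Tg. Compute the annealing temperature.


The annealing temperature is Tg plus the offset:
  T_anneal = 577 + 22 = 599 C

599 C


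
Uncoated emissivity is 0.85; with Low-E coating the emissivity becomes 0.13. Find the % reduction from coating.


Percentage reduction = (1 - coated/uncoated) * 100
  Ratio = 0.13 / 0.85 = 0.1529
  Reduction = (1 - 0.1529) * 100 = 84.7%

84.7%


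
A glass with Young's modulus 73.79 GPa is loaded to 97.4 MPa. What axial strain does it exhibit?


Rearrange E = sigma / epsilon:
  epsilon = sigma / E
  E (MPa) = 73.79 * 1000 = 73790
  epsilon = 97.4 / 73790 = 0.00132

0.00132


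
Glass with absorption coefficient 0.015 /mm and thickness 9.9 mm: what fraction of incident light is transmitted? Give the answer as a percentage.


Beer-Lambert law: T = exp(-alpha * thickness)
  exponent = -0.015 * 9.9 = -0.1485
  T = exp(-0.1485) = 0.862
  Percentage = 0.862 * 100 = 86.2%

86.2%


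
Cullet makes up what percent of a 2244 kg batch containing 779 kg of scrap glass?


Cullet ratio = (cullet mass / total batch mass) * 100
  Ratio = 779 / 2244 * 100 = 34.71%

34.71%


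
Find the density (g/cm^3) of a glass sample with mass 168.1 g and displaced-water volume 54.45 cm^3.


Use the definition of density:
  rho = mass / volume
  rho = 168.1 / 54.45 = 3.087 g/cm^3

3.087 g/cm^3


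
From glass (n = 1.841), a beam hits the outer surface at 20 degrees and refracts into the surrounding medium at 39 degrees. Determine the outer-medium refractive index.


Apply Snell's law: n1 * sin(theta1) = n2 * sin(theta2)
  n2 = n1 * sin(theta1) / sin(theta2)
  sin(20) = 0.34202
  sin(39) = 0.62932
  n2 = 1.841 * 0.34202 / 0.62932 = 1.0005

1.0005


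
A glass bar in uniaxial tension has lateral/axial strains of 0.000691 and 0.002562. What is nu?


Poisson's ratio: nu = lateral strain / axial strain
  nu = 0.000691 / 0.002562 = 0.2697

0.2697
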